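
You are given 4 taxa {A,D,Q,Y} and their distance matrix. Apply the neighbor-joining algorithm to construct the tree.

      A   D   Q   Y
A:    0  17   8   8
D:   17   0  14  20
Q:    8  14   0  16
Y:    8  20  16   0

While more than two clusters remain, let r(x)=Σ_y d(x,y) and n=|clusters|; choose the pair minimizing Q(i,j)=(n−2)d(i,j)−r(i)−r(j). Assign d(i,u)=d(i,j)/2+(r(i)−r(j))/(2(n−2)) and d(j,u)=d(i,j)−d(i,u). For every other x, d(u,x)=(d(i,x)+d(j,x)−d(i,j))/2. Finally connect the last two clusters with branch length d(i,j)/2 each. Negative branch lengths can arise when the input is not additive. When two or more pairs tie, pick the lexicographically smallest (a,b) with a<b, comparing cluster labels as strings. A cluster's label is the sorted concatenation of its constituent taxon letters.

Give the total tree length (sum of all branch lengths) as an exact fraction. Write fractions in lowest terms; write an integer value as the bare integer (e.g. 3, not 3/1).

105/4

1. join A+Y (d=8, Q=-61) ⇒ AY; edges |A|=5/4, |Y|=27/4
  updated: d(AY,D)=29/2, d(AY,Q)=8
2. join AY+D (d=29/2, Q=-73/2) ⇒ ADY; edges |AY|=17/4, |D|=41/4
  updated: d(ADY,Q)=15/4
3. join ADY+Q (d=15/4) ⇒ ADQY; edges |ADY|=15/8, |Q|=15/8
final tree: (((A:5/4,Y:27/4):17/4,D:41/4):15/8,Q:15/8)
total length: 105/4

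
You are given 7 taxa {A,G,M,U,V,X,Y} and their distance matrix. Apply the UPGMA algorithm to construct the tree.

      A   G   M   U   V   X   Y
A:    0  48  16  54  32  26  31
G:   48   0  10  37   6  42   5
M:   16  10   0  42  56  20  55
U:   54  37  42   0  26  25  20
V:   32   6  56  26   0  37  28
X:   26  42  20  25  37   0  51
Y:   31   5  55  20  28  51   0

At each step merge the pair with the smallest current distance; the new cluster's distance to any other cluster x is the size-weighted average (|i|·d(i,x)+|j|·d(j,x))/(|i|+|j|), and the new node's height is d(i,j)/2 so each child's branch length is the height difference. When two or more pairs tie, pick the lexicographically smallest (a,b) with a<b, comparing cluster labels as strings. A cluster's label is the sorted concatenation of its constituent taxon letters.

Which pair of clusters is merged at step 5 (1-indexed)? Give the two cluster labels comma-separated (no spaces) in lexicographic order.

iteration 1: select G,Y (d=5); attach at lengths (5/2, 5/2); label the merged cluster GY
  updated: d(A,GY)=79/2, d(GY,M)=65/2, d(GY,U)=57/2, d(GY,V)=17, d(GY,X)=93/2
iteration 2: select A,M (d=16); attach at lengths (8, 8); label the merged cluster AM
  updated: d(AM,GY)=36, d(AM,U)=48, d(AM,V)=44, d(AM,X)=23
iteration 3: select GY,V (d=17); attach at lengths (6, 17/2); label the merged cluster GVY
  updated: d(AM,GVY)=116/3, d(GVY,U)=83/3, d(GVY,X)=130/3
iteration 4: select AM,X (d=23); attach at lengths (7/2, 23/2); label the merged cluster AMX
  updated: d(AMX,GVY)=362/9, d(AMX,U)=121/3
iteration 5: select GVY,U (d=83/3); attach at lengths (16/3, 83/6); label the merged cluster GUVY
  updated: d(AMX,GUVY)=161/4
iteration 6: select AMX,GUVY (d=161/4); attach at lengths (69/8, 151/24); label the merged cluster AGMUVXY
final tree: (((A:8,M:8):7/2,X:23/2):69/8,(((G:5/2,Y:5/2):6,V:17/2):16/3,U:83/6):151/24)
total length: 1015/12

GVY,U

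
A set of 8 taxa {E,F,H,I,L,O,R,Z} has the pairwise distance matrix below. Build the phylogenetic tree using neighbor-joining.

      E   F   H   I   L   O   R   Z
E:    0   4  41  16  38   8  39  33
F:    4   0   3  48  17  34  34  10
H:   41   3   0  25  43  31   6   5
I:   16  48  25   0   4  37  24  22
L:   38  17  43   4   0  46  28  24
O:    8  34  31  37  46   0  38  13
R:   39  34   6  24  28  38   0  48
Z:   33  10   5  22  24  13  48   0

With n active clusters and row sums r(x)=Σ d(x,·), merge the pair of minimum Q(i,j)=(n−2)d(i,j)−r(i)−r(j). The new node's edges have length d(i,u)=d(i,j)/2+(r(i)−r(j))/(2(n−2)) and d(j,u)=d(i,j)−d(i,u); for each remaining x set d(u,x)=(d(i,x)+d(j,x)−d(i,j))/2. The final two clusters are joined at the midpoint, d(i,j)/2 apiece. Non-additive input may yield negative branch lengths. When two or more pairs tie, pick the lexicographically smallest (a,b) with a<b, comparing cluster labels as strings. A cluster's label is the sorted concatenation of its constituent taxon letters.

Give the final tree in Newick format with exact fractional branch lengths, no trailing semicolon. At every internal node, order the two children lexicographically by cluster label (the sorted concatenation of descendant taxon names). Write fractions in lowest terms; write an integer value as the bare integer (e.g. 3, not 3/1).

iteration 1: select I,L (d=4, Q=-352); attach at lengths (0, 4); label the merged cluster IL
  updated: d(E,IL)=25, d(F,IL)=61/2, d(H,IL)=32, d(IL,O)=79/2, d(IL,R)=24, d(IL,Z)=21
iteration 2: select H,R (d=6, Q=-277); attach at lengths (-41/10, 101/10); label the merged cluster HR
  updated: d(E,HR)=37, d(F,HR)=31/2, d(HR,IL)=25, d(HR,O)=63/2, d(HR,Z)=47/2
iteration 3: select E,O (d=8, Q=-201); attach at lengths (13/8, 51/8); label the merged cluster EO
  updated: d(EO,F)=15, d(EO,HR)=121/4, d(EO,IL)=113/4, d(EO,Z)=19
iteration 4: select HR,IL (d=25, Q=-124); attach at lengths (43/4, 57/4); label the merged cluster HILR
  updated: d(EO,HILR)=67/4, d(F,HILR)=21/2, d(HILR,Z)=39/4
iteration 5: select EO,F (d=15, Q=-225/4); attach at lengths (181/16, 59/16); label the merged cluster EFO
  updated: d(EFO,HILR)=49/8, d(EFO,Z)=7
iteration 6: select EFO,HILR (d=49/8, Q=-183/8); attach at lengths (27/16, 71/16); label the merged cluster EFHILOR
  updated: d(EFHILOR,Z)=85/16
iteration 7: select EFHILOR,Z (d=85/16); attach at lengths (85/32, 85/32); label the merged cluster EFHILORZ
final tree: ((((E:13/8,O:51/8):181/16,F:59/16):27/16,((H:-41/10,R:101/10):43/4,(I:0,L:4):57/4):71/16):85/32,Z:85/32)
total length: 1111/16

((((E:13/8,O:51/8):181/16,F:59/16):27/16,((H:-41/10,R:101/10):43/4,(I:0,L:4):57/4):71/16):85/32,Z:85/32)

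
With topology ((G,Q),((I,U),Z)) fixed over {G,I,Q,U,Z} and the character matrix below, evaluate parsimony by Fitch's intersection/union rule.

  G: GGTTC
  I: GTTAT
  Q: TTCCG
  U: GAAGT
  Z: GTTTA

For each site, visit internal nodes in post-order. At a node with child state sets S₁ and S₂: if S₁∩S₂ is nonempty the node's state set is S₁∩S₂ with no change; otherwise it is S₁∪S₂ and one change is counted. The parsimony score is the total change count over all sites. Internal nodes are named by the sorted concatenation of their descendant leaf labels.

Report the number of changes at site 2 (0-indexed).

site 0, node GQ: G={G} ∪ Q={T} → {G,T} (+1)
site 0, node IU: I={G} ∩ U={G} → {G} (+0)
site 0, node IUZ: IU={G} ∩ Z={G} → {G} (+0)
site 0, node GIQUZ: GQ={G,T} ∩ IUZ={G} → {G} (+0)
site 1, node GQ: G={G} ∪ Q={T} → {G,T} (+1)
site 1, node IU: I={T} ∪ U={A} → {A,T} (+1)
site 1, node IUZ: IU={A,T} ∩ Z={T} → {T} (+0)
site 1, node GIQUZ: GQ={G,T} ∩ IUZ={T} → {T} (+0)
site 2, node GQ: G={T} ∪ Q={C} → {C,T} (+1)
site 2, node IU: I={T} ∪ U={A} → {A,T} (+1)
site 2, node IUZ: IU={A,T} ∩ Z={T} → {T} (+0)
site 2, node GIQUZ: GQ={C,T} ∩ IUZ={T} → {T} (+0)
site 3, node GQ: G={T} ∪ Q={C} → {C,T} (+1)
site 3, node IU: I={A} ∪ U={G} → {A,G} (+1)
site 3, node IUZ: IU={A,G} ∪ Z={T} → {A,G,T} (+1)
site 3, node GIQUZ: GQ={C,T} ∩ IUZ={A,G,T} → {T} (+0)
site 4, node GQ: G={C} ∪ Q={G} → {C,G} (+1)
site 4, node IU: I={T} ∩ U={T} → {T} (+0)
site 4, node IUZ: IU={T} ∪ Z={A} → {A,T} (+1)
site 4, node GIQUZ: GQ={C,G} ∪ IUZ={A,T} → {A,C,G,T} (+1)
per-site changes: [1, 2, 2, 3, 3]; total = 11

2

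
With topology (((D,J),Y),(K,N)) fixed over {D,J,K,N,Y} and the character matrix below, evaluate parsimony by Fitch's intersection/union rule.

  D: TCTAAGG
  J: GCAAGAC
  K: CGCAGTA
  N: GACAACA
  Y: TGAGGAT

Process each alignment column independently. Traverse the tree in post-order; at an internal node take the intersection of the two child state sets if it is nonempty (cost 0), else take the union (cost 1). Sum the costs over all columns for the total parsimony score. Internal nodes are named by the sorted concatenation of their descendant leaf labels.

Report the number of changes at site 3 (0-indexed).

1

site 0, node DJ: D={T} ∪ J={G} → {G,T} (+1)
site 0, node DJY: DJ={G,T} ∩ Y={T} → {T} (+0)
site 0, node KN: K={C} ∪ N={G} → {C,G} (+1)
site 0, node DJKNY: DJY={T} ∪ KN={C,G} → {C,G,T} (+1)
site 1, node DJ: D={C} ∩ J={C} → {C} (+0)
site 1, node DJY: DJ={C} ∪ Y={G} → {C,G} (+1)
site 1, node KN: K={G} ∪ N={A} → {A,G} (+1)
site 1, node DJKNY: DJY={C,G} ∩ KN={A,G} → {G} (+0)
site 2, node DJ: D={T} ∪ J={A} → {A,T} (+1)
site 2, node DJY: DJ={A,T} ∩ Y={A} → {A} (+0)
site 2, node KN: K={C} ∩ N={C} → {C} (+0)
site 2, node DJKNY: DJY={A} ∪ KN={C} → {A,C} (+1)
site 3, node DJ: D={A} ∩ J={A} → {A} (+0)
site 3, node DJY: DJ={A} ∪ Y={G} → {A,G} (+1)
site 3, node KN: K={A} ∩ N={A} → {A} (+0)
site 3, node DJKNY: DJY={A,G} ∩ KN={A} → {A} (+0)
site 4, node DJ: D={A} ∪ J={G} → {A,G} (+1)
site 4, node DJY: DJ={A,G} ∩ Y={G} → {G} (+0)
site 4, node KN: K={G} ∪ N={A} → {A,G} (+1)
site 4, node DJKNY: DJY={G} ∩ KN={A,G} → {G} (+0)
site 5, node DJ: D={G} ∪ J={A} → {A,G} (+1)
site 5, node DJY: DJ={A,G} ∩ Y={A} → {A} (+0)
site 5, node KN: K={T} ∪ N={C} → {C,T} (+1)
site 5, node DJKNY: DJY={A} ∪ KN={C,T} → {A,C,T} (+1)
site 6, node DJ: D={G} ∪ J={C} → {C,G} (+1)
site 6, node DJY: DJ={C,G} ∪ Y={T} → {C,G,T} (+1)
site 6, node KN: K={A} ∩ N={A} → {A} (+0)
site 6, node DJKNY: DJY={C,G,T} ∪ KN={A} → {A,C,G,T} (+1)
per-site changes: [3, 2, 2, 1, 2, 3, 3]; total = 16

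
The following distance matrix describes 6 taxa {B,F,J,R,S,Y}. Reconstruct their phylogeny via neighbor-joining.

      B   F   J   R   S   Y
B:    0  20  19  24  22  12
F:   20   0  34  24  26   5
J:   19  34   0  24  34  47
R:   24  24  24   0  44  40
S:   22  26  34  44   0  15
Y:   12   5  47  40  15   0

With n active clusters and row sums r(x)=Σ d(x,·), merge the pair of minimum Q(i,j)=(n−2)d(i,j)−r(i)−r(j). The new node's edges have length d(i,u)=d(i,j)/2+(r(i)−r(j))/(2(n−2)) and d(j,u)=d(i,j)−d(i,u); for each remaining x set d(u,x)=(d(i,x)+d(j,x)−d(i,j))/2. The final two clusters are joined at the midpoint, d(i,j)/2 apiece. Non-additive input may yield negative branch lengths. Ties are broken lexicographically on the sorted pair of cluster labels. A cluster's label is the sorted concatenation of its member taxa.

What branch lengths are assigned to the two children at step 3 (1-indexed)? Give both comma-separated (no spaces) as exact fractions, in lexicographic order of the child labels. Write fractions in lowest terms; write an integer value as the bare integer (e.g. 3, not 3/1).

117/16,199/16

iteration 1: select J,R (d=24, Q=-218); attach at lengths (49/4, 47/4); label the merged cluster JR
  updated: d(B,JR)=19/2, d(F,JR)=17, d(JR,S)=27, d(JR,Y)=63/2
iteration 2: select B,JR (d=19/2, Q=-120); attach at lengths (7/6, 25/3); label the merged cluster BJR
  updated: d(BJR,F)=55/4, d(BJR,S)=79/4, d(BJR,Y)=17
iteration 3: select BJR,S (d=79/4, Q=-287/4); attach at lengths (117/16, 199/16); label the merged cluster BJRS
  updated: d(BJRS,F)=10, d(BJRS,Y)=49/8
iteration 4: select BJRS,F (d=10, Q=-169/8); attach at lengths (89/16, 71/16); label the merged cluster BFJRS
  updated: d(BFJRS,Y)=9/16
iteration 5: select BFJRS,Y (d=9/16); attach at lengths (9/32, 9/32); label the merged cluster BFJRSY
final tree: ((((B:7/6,(J:49/4,R:47/4):25/3):117/16,S:199/16):89/16,F:71/16):9/32,Y:9/32)
total length: 1021/16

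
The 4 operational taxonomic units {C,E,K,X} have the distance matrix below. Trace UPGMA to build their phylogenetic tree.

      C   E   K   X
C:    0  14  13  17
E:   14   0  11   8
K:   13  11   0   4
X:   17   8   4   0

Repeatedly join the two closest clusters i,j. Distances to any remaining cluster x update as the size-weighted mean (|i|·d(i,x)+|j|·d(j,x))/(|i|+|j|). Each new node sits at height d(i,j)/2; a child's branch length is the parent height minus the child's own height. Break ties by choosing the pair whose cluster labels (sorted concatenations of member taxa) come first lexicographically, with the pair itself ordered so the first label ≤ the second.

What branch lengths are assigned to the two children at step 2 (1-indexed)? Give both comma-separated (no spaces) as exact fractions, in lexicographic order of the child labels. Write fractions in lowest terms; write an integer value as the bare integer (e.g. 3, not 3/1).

iteration 1: select K,X (d=4); attach at lengths (2, 2); label the merged cluster KX
  updated: d(C,KX)=15, d(E,KX)=19/2
iteration 2: select E,KX (d=19/2); attach at lengths (19/4, 11/4); label the merged cluster EKX
  updated: d(C,EKX)=44/3
iteration 3: select C,EKX (d=44/3); attach at lengths (22/3, 31/12); label the merged cluster CEKX
final tree: (C:22/3,(E:19/4,(K:2,X:2):11/4):31/12)
total length: 257/12

19/4,11/4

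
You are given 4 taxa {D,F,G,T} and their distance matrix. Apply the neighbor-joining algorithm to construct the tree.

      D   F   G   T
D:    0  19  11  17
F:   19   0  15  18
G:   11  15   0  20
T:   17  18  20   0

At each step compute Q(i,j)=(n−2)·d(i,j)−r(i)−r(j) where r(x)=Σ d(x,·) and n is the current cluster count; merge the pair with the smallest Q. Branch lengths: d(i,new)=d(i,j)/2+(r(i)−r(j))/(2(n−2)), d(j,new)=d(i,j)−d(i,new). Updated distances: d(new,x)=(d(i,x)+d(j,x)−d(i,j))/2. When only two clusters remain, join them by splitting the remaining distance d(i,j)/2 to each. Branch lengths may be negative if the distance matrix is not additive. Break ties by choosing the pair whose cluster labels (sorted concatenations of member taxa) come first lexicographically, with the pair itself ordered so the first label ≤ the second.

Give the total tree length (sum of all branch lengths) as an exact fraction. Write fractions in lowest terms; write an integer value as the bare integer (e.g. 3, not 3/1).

1. join D+G (d=11, Q=-71) ⇒ DG; edges |D|=23/4, |G|=21/4
  updated: d(DG,F)=23/2, d(DG,T)=13
2. join DG+F (d=23/2, Q=-85/2) ⇒ DFG; edges |DG|=13/4, |F|=33/4
  updated: d(DFG,T)=39/4
3. join DFG+T (d=39/4) ⇒ DFGT; edges |DFG|=39/8, |T|=39/8
final tree: (((D:23/4,G:21/4):13/4,F:33/4):39/8,T:39/8)
total length: 129/4

129/4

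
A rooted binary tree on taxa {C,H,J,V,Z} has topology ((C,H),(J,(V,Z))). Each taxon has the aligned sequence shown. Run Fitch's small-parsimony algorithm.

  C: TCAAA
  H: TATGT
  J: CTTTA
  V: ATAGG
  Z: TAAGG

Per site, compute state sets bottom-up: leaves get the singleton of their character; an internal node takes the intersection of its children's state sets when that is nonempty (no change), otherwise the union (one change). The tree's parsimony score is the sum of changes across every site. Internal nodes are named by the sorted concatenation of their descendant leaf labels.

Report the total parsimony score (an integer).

[col 0] CH: children C:{T}, H:{T} ∩→ {T}; cost 0
[col 0] VZ: children V:{A}, Z:{T} ∪→ {A,T}; cost 1
[col 0] JVZ: children J:{C}, VZ:{A,T} ∪→ {A,C,T}; cost 1
[col 0] CHJVZ: children CH:{T}, JVZ:{A,C,T} ∩→ {T}; cost 0
[col 1] CH: children C:{C}, H:{A} ∪→ {A,C}; cost 1
[col 1] VZ: children V:{T}, Z:{A} ∪→ {A,T}; cost 1
[col 1] JVZ: children J:{T}, VZ:{A,T} ∩→ {T}; cost 0
[col 1] CHJVZ: children CH:{A,C}, JVZ:{T} ∪→ {A,C,T}; cost 1
[col 2] CH: children C:{A}, H:{T} ∪→ {A,T}; cost 1
[col 2] VZ: children V:{A}, Z:{A} ∩→ {A}; cost 0
[col 2] JVZ: children J:{T}, VZ:{A} ∪→ {A,T}; cost 1
[col 2] CHJVZ: children CH:{A,T}, JVZ:{A,T} ∩→ {A,T}; cost 0
[col 3] CH: children C:{A}, H:{G} ∪→ {A,G}; cost 1
[col 3] VZ: children V:{G}, Z:{G} ∩→ {G}; cost 0
[col 3] JVZ: children J:{T}, VZ:{G} ∪→ {G,T}; cost 1
[col 3] CHJVZ: children CH:{A,G}, JVZ:{G,T} ∩→ {G}; cost 0
[col 4] CH: children C:{A}, H:{T} ∪→ {A,T}; cost 1
[col 4] VZ: children V:{G}, Z:{G} ∩→ {G}; cost 0
[col 4] JVZ: children J:{A}, VZ:{G} ∪→ {A,G}; cost 1
[col 4] CHJVZ: children CH:{A,T}, JVZ:{A,G} ∩→ {A}; cost 0
per-site changes: [2, 3, 2, 2, 2]; total = 11

11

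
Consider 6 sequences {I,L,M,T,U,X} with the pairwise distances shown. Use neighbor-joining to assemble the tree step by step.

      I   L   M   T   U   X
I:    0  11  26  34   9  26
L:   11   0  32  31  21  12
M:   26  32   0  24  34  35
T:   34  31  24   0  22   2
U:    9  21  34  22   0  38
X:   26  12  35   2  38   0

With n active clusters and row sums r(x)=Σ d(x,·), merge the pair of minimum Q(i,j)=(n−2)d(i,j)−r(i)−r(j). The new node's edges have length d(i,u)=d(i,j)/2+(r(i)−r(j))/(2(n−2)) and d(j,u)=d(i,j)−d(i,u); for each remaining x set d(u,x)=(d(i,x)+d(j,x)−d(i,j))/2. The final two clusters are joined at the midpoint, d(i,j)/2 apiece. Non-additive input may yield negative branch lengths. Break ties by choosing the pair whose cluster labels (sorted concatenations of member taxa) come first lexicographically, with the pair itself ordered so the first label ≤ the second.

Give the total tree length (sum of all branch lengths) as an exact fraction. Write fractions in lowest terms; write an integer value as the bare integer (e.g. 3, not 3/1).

453/8

step 1: merge (T,X) at d=2, Q=-218; branch lengths T→1, X→1; new cluster TX
  updated: d(I,TX)=29, d(L,TX)=41/2, d(M,TX)=57/2, d(TX,U)=29
step 2: merge (M,TX) at d=57/2, Q=-142; branch lengths M→33/2, TX→12; new cluster MTX
  updated: d(I,MTX)=53/4, d(L,MTX)=12, d(MTX,U)=69/4
step 3: merge (I,U) at d=9, Q=-125/2; branch lengths I→1, U→8; new cluster IU
  updated: d(IU,L)=23/2, d(IU,MTX)=43/4
step 4: merge (IU,L) at d=23/2, Q=-137/4; branch lengths IU→41/8, L→51/8; new cluster ILU
  updated: d(ILU,MTX)=45/8
step 5: merge (ILU,MTX) at d=45/8; branch lengths ILU→45/16, MTX→45/16; new cluster ILMTUX
final tree: (((I:1,U:8):41/8,L:51/8):45/16,(M:33/2,(T:1,X:1):12):45/16)
total length: 453/8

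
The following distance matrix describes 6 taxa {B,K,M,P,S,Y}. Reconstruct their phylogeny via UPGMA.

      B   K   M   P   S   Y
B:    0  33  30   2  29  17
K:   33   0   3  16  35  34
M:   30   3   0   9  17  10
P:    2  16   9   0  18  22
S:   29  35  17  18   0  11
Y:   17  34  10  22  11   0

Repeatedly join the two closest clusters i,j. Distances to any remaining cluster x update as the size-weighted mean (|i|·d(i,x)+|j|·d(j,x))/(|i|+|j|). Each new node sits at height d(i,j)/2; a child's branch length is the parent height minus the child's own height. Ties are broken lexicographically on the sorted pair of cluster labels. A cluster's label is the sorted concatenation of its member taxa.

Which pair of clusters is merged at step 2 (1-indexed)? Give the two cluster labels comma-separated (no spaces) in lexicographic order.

K,M

1. join B+P (d=2) ⇒ BP; edges |B|=1, |P|=1
  updated: d(BP,K)=49/2, d(BP,M)=39/2, d(BP,S)=47/2, d(BP,Y)=39/2
2. join K+M (d=3) ⇒ KM; edges |K|=3/2, |M|=3/2
  updated: d(BP,KM)=22, d(KM,S)=26, d(KM,Y)=22
3. join S+Y (d=11) ⇒ SY; edges |S|=11/2, |Y|=11/2
  updated: d(BP,SY)=43/2, d(KM,SY)=24
4. join BP+SY (d=43/2) ⇒ BPSY; edges |BP|=39/4, |SY|=21/4
  updated: d(BPSY,KM)=23
5. join BPSY+KM (d=23) ⇒ BKMPSY; edges |BPSY|=3/4, |KM|=10
final tree: (((B:1,P:1):39/4,(S:11/2,Y:11/2):21/4):3/4,(K:3/2,M:3/2):10)
total length: 167/4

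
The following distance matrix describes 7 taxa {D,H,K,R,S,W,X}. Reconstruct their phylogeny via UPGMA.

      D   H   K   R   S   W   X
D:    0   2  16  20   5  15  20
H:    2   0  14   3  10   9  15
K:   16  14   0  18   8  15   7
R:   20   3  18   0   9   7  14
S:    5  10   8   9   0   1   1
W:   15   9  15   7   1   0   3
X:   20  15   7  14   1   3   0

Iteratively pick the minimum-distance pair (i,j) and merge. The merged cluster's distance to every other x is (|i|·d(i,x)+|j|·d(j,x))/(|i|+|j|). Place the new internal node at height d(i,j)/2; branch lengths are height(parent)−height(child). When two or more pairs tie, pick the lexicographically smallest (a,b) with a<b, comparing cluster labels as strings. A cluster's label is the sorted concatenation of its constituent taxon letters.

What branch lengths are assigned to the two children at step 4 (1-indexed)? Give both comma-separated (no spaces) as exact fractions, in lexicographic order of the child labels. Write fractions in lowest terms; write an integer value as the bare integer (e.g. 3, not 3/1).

step 1: merge (S,W) at d=1; branch lengths S→1/2, W→1/2; new cluster SW
  updated: d(D,SW)=10, d(H,SW)=19/2, d(K,SW)=23/2, d(R,SW)=8, d(SW,X)=2
step 2: merge (D,H) at d=2; branch lengths D→1, H→1; new cluster DH
  updated: d(DH,K)=15, d(DH,R)=23/2, d(DH,SW)=39/4, d(DH,X)=35/2
step 3: merge (SW,X) at d=2; branch lengths SW→1/2, X→1; new cluster SWX
  updated: d(DH,SWX)=37/3, d(K,SWX)=10, d(R,SWX)=10
step 4: merge (K,SWX) at d=10; branch lengths K→5, SWX→4; new cluster KSWX
  updated: d(DH,KSWX)=13, d(KSWX,R)=12
step 5: merge (DH,R) at d=23/2; branch lengths DH→19/4, R→23/4; new cluster DHR
  updated: d(DHR,KSWX)=38/3
step 6: merge (DHR,KSWX) at d=38/3; branch lengths DHR→7/12, KSWX→4/3; new cluster DHKRSWX
final tree: (((D:1,H:1):19/4,R:23/4):7/12,(K:5,((S:1/2,W:1/2):1/2,X:1):4):4/3)
total length: 311/12

5,4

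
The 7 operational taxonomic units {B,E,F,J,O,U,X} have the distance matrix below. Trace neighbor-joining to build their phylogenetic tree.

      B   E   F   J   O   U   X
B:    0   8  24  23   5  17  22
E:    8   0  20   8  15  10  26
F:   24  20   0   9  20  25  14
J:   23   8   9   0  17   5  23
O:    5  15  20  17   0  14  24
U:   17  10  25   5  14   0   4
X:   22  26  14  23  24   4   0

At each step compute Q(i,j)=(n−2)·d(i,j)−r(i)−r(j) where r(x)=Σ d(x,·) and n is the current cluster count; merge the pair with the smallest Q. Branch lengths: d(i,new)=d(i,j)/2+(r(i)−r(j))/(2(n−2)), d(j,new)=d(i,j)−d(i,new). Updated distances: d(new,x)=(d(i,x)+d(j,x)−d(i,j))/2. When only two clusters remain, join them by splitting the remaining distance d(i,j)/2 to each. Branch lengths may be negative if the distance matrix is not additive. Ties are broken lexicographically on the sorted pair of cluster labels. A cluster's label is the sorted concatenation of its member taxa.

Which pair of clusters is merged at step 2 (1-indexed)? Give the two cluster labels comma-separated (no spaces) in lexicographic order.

step 1: merge (B,O) at d=5, Q=-169; branch lengths B→29/10, O→21/10; new cluster BO
  updated: d(BO,E)=9, d(BO,F)=39/2, d(BO,J)=35/2, d(BO,U)=13, d(BO,X)=41/2
step 2: merge (U,X) at d=4, Q=-257/2; branch lengths U→-29/16, X→93/16; new cluster UX
  updated: d(BO,UX)=59/4, d(E,UX)=16, d(F,UX)=35/2, d(J,UX)=12
step 3: merge (BO,E) at d=9, Q=-347/4; branch lengths BO→139/24, E→77/24; new cluster BEO
  updated: d(BEO,F)=61/4, d(BEO,J)=33/4, d(BEO,UX)=87/8
step 4: merge (BEO,UX) at d=87/8, Q=-53; branch lengths BEO→63/16, UX→111/16; new cluster BEOUX
  updated: d(BEOUX,F)=175/16, d(BEOUX,J)=75/16
step 5: merge (BEOUX,F) at d=175/16, Q=-197/8; branch lengths BEOUX→53/16, F→61/8; new cluster BEFOUX
  updated: d(BEFOUX,J)=11/8
step 6: merge (BEFOUX,J) at d=11/8; branch lengths BEFOUX→11/16, J→11/16; new cluster BEFJOUX
final tree: (((((B:29/10,O:21/10):139/24,E:77/24):63/16,(U:-29/16,X:93/16):111/16):53/16,F:61/8):11/16,J:11/16)
total length: 659/16

U,X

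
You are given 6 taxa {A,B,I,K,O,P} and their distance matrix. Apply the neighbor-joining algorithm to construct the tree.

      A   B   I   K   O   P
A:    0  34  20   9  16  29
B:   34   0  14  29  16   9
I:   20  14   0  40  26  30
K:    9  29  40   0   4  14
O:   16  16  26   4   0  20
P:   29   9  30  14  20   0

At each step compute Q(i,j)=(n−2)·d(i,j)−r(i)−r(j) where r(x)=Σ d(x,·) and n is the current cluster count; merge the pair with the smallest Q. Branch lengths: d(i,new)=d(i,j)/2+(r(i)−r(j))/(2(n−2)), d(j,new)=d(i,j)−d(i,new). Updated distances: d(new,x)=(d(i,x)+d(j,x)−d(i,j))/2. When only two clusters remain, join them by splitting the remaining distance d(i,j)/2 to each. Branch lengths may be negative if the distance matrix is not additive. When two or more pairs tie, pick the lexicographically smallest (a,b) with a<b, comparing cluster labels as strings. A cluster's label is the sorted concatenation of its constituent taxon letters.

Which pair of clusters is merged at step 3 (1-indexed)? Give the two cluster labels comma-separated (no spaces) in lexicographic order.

iteration 1: select B,I (d=14, Q=-176); attach at lengths (7/2, 21/2); label the merged cluster BI
  updated: d(A,BI)=20, d(BI,K)=55/2, d(BI,O)=14, d(BI,P)=25/2
iteration 2: select BI,P (d=25/2, Q=-112); attach at lengths (6, 13/2); label the merged cluster BIP
  updated: d(A,BIP)=73/4, d(BIP,K)=29/2, d(BIP,O)=43/4
iteration 3: select A,K (d=9, Q=-211/4); attach at lengths (135/16, 9/16); label the merged cluster AK
  updated: d(AK,BIP)=95/8, d(AK,O)=11/2
iteration 4: select AK,BIP (d=95/8, Q=-225/8); attach at lengths (53/16, 137/16); label the merged cluster ABIKP
  updated: d(ABIKP,O)=35/16
iteration 5: select ABIKP,O (d=35/16); attach at lengths (35/32, 35/32); label the merged cluster ABIKOP
final tree: (((A:135/16,K:9/16):53/16,((B:7/2,I:21/2):6,P:13/2):137/16):35/32,O:35/32)
total length: 793/16

A,K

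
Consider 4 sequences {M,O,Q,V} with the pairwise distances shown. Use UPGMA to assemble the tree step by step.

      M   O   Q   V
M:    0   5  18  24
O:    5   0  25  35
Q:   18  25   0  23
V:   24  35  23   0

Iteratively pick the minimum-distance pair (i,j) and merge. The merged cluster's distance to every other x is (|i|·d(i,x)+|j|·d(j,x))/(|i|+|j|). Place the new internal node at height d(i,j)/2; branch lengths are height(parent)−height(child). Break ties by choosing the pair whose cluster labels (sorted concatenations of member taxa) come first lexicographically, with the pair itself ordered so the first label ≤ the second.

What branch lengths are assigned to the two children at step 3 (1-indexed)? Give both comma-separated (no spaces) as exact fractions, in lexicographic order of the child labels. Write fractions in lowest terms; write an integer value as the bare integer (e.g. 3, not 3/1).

35/12,41/3

step 1: merge (M,O) at d=5; branch lengths M→5/2, O→5/2; new cluster MO
  updated: d(MO,Q)=43/2, d(MO,V)=59/2
step 2: merge (MO,Q) at d=43/2; branch lengths MO→33/4, Q→43/4; new cluster MOQ
  updated: d(MOQ,V)=82/3
step 3: merge (MOQ,V) at d=82/3; branch lengths MOQ→35/12, V→41/3; new cluster MOQV
final tree: (((M:5/2,O:5/2):33/4,Q:43/4):35/12,V:41/3)
total length: 487/12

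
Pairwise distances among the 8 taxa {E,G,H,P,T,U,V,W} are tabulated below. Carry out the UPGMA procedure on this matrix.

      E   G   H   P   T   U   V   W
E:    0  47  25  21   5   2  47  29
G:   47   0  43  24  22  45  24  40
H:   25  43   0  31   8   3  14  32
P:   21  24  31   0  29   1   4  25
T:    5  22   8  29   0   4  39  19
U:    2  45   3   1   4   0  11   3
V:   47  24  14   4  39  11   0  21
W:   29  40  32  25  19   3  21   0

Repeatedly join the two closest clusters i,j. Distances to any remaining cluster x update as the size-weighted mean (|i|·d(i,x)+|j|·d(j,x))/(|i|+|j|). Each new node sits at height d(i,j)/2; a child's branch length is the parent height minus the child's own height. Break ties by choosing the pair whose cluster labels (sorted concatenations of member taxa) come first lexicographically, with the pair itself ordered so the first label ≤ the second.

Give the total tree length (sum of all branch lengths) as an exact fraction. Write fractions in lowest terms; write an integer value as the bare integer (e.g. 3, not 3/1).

2841/40

step 1: merge (P,U) at d=1; branch lengths P→1/2, U→1/2; new cluster PU
  updated: d(E,PU)=23/2, d(G,PU)=69/2, d(H,PU)=17, d(PU,T)=33/2, d(PU,V)=15/2, d(PU,W)=14
step 2: merge (E,T) at d=5; branch lengths E→5/2, T→5/2; new cluster ET
  updated: d(ET,G)=69/2, d(ET,H)=33/2, d(ET,PU)=14, d(ET,V)=43, d(ET,W)=24
step 3: merge (PU,V) at d=15/2; branch lengths PU→13/4, V→15/4; new cluster PUV
  updated: d(ET,PUV)=71/3, d(G,PUV)=31, d(H,PUV)=16, d(PUV,W)=49/3
step 4: merge (H,PUV) at d=16; branch lengths H→8, PUV→17/4; new cluster HPUV
  updated: d(ET,HPUV)=175/8, d(G,HPUV)=34, d(HPUV,W)=81/4
step 5: merge (HPUV,W) at d=81/4; branch lengths HPUV→17/8, W→81/8; new cluster HPUVW
  updated: d(ET,HPUVW)=223/10, d(G,HPUVW)=176/5
step 6: merge (ET,HPUVW) at d=223/10; branch lengths ET→173/20, HPUVW→41/40; new cluster EHPTUVW
  updated: d(EHPTUVW,G)=35
step 7: merge (EHPTUVW,G) at d=35; branch lengths EHPTUVW→127/20, G→35/2; new cluster EGHPTUVW
final tree: (((E:5/2,T:5/2):173/20,((H:8,((P:1/2,U:1/2):13/4,V:15/4):17/4):17/8,W:81/8):41/40):127/20,G:35/2)
total length: 2841/40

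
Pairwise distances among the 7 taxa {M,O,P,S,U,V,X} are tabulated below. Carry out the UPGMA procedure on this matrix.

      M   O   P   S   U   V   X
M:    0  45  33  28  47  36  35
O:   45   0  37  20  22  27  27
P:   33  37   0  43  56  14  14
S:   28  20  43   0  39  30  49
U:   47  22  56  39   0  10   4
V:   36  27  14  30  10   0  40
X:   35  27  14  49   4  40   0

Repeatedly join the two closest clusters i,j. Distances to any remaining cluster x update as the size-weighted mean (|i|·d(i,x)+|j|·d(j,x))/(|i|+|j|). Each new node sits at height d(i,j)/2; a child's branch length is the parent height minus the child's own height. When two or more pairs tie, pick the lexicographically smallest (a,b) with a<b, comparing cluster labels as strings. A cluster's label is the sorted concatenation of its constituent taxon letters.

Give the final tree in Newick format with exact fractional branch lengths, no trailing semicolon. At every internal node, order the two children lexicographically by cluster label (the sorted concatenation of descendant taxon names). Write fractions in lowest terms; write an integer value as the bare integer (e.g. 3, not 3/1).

(M:56/3,((O:10,S:10):57/8,((P:7,V:7):8,(U:2,X:2):13):17/8):37/24)

iteration 1: select U,X (d=4); attach at lengths (2, 2); label the merged cluster UX
  updated: d(M,UX)=41, d(O,UX)=49/2, d(P,UX)=35, d(S,UX)=44, d(UX,V)=25
iteration 2: select P,V (d=14); attach at lengths (7, 7); label the merged cluster PV
  updated: d(M,PV)=69/2, d(O,PV)=32, d(PV,S)=73/2, d(PV,UX)=30
iteration 3: select O,S (d=20); attach at lengths (10, 10); label the merged cluster OS
  updated: d(M,OS)=73/2, d(OS,PV)=137/4, d(OS,UX)=137/4
iteration 4: select PV,UX (d=30); attach at lengths (8, 13); label the merged cluster PUVX
  updated: d(M,PUVX)=151/4, d(OS,PUVX)=137/4
iteration 5: select OS,PUVX (d=137/4); attach at lengths (57/8, 17/8); label the merged cluster OPSUVX
  updated: d(M,OPSUVX)=112/3
iteration 6: select M,OPSUVX (d=112/3); attach at lengths (56/3, 37/24); label the merged cluster MOPSUVX
final tree: (M:56/3,((O:10,S:10):57/8,((P:7,V:7):8,(U:2,X:2):13):17/8):37/24)
total length: 2123/24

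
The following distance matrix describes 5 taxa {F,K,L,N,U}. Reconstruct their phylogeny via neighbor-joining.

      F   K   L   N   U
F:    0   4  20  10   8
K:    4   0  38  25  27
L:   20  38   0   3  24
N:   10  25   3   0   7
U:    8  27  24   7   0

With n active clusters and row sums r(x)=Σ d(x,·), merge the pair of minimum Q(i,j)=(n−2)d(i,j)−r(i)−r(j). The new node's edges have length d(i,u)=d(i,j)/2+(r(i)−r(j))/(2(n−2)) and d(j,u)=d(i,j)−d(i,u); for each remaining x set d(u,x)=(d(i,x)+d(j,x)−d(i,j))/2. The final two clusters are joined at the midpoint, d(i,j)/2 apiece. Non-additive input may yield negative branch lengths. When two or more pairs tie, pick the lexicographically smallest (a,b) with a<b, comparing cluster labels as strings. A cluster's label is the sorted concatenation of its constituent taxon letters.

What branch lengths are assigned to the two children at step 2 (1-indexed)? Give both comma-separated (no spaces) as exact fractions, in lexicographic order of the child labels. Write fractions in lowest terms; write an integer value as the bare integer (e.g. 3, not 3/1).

iteration 1: select F,K (d=4, Q=-124); attach at lengths (-20/3, 32/3); label the merged cluster FK
  updated: d(FK,L)=27, d(FK,N)=31/2, d(FK,U)=31/2
iteration 2: select FK,U (d=31/2, Q=-147/2); attach at lengths (85/8, 39/8); label the merged cluster FKU
  updated: d(FKU,L)=71/4, d(FKU,N)=7/2
iteration 3: select FKU,L (d=71/4, Q=-97/4); attach at lengths (73/8, 69/8); label the merged cluster FKLU
  updated: d(FKLU,N)=-45/8
iteration 4: select FKLU,N (d=-45/8); attach at lengths (-45/16, -45/16); label the merged cluster FKLNU
final tree: ((((F:-20/3,K:32/3):85/8,U:39/8):73/8,L:69/8):-45/16,N:-45/16)
total length: 253/8

85/8,39/8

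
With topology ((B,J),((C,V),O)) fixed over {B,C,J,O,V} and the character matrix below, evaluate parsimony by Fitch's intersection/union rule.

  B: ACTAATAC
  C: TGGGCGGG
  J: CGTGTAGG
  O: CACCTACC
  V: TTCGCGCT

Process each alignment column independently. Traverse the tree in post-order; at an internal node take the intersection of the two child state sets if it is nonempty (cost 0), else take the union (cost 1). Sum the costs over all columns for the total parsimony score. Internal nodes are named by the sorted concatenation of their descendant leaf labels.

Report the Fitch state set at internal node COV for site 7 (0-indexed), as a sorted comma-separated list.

C,G,T

site 0, node BJ: B={A} ∪ J={C} → {A,C} (+1)
site 0, node CV: C={T} ∩ V={T} → {T} (+0)
site 0, node COV: CV={T} ∪ O={C} → {C,T} (+1)
site 0, node BCJOV: BJ={A,C} ∩ COV={C,T} → {C} (+0)
site 1, node BJ: B={C} ∪ J={G} → {C,G} (+1)
site 1, node CV: C={G} ∪ V={T} → {G,T} (+1)
site 1, node COV: CV={G,T} ∪ O={A} → {A,G,T} (+1)
site 1, node BCJOV: BJ={C,G} ∩ COV={A,G,T} → {G} (+0)
site 2, node BJ: B={T} ∩ J={T} → {T} (+0)
site 2, node CV: C={G} ∪ V={C} → {C,G} (+1)
site 2, node COV: CV={C,G} ∩ O={C} → {C} (+0)
site 2, node BCJOV: BJ={T} ∪ COV={C} → {C,T} (+1)
site 3, node BJ: B={A} ∪ J={G} → {A,G} (+1)
site 3, node CV: C={G} ∩ V={G} → {G} (+0)
site 3, node COV: CV={G} ∪ O={C} → {C,G} (+1)
site 3, node BCJOV: BJ={A,G} ∩ COV={C,G} → {G} (+0)
site 4, node BJ: B={A} ∪ J={T} → {A,T} (+1)
site 4, node CV: C={C} ∩ V={C} → {C} (+0)
site 4, node COV: CV={C} ∪ O={T} → {C,T} (+1)
site 4, node BCJOV: BJ={A,T} ∩ COV={C,T} → {T} (+0)
site 5, node BJ: B={T} ∪ J={A} → {A,T} (+1)
site 5, node CV: C={G} ∩ V={G} → {G} (+0)
site 5, node COV: CV={G} ∪ O={A} → {A,G} (+1)
site 5, node BCJOV: BJ={A,T} ∩ COV={A,G} → {A} (+0)
site 6, node BJ: B={A} ∪ J={G} → {A,G} (+1)
site 6, node CV: C={G} ∪ V={C} → {C,G} (+1)
site 6, node COV: CV={C,G} ∩ O={C} → {C} (+0)
site 6, node BCJOV: BJ={A,G} ∪ COV={C} → {A,C,G} (+1)
site 7, node BJ: B={C} ∪ J={G} → {C,G} (+1)
site 7, node CV: C={G} ∪ V={T} → {G,T} (+1)
site 7, node COV: CV={G,T} ∪ O={C} → {C,G,T} (+1)
site 7, node BCJOV: BJ={C,G} ∩ COV={C,G,T} → {C,G} (+0)
per-site changes: [2, 3, 2, 2, 2, 2, 3, 3]; total = 19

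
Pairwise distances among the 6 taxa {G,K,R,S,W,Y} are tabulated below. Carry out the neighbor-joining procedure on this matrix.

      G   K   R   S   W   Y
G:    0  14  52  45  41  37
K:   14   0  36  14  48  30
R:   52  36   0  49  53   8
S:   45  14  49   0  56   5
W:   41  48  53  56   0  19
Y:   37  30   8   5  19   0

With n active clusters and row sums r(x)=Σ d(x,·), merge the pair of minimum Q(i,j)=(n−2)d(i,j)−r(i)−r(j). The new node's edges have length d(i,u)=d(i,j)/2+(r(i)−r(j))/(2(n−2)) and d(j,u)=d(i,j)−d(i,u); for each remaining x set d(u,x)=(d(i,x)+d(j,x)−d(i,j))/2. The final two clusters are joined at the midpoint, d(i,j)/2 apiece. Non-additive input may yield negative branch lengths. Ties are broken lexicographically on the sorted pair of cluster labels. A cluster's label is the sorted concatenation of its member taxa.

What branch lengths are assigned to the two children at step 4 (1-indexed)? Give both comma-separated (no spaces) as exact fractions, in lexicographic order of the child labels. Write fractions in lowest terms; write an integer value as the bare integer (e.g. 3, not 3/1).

1. join G+K (d=14, Q=-275) ⇒ GK; edges |G|=103/8, |K|=9/8
  updated: d(GK,R)=37, d(GK,S)=45/2, d(GK,W)=75/2, d(GK,Y)=53/2
2. join GK+S (d=45/2, Q=-377/2) ⇒ GKS; edges |GK|=39/4, |S|=51/4
  updated: d(GKS,R)=127/4, d(GKS,W)=71/2, d(GKS,Y)=9/2
3. join GKS+W (d=71/2, Q=-433/4) ⇒ GKSW; edges |GKS|=141/16, |W|=427/16
  updated: d(GKSW,R)=197/8, d(GKSW,Y)=-6
4. join GKSW+R (d=197/8, Q=-213/8) ⇒ GKRSW; edges |GKSW|=85/16, |R|=309/16
  updated: d(GKRSW,Y)=-181/16
5. join GKRSW+Y (d=-181/16) ⇒ GKRSWY; edges |GKRSW|=-181/32, |Y|=-181/32
final tree: (((((G:103/8,K:9/8):39/4,S:51/4):141/16,W:427/16):85/16,R:309/16):-181/32,Y:-181/32)
total length: 1365/16

85/16,309/16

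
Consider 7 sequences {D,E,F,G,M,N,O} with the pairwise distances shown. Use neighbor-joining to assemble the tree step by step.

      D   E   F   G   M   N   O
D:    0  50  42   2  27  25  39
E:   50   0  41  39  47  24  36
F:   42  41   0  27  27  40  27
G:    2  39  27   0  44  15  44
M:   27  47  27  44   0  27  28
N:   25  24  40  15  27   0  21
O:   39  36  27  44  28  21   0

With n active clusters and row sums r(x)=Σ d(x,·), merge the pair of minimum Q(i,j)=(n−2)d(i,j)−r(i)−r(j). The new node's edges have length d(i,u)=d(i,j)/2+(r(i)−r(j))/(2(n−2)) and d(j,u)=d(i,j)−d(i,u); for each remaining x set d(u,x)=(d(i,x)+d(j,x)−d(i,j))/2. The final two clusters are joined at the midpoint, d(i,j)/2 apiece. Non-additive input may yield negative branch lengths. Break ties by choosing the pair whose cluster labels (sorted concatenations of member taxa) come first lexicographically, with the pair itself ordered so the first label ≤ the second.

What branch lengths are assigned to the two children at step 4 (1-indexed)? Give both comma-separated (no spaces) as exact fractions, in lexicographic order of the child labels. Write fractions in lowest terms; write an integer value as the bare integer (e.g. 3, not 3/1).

97/16,205/16

1. join D+G (d=2, Q=-346) ⇒ DG; edges |D|=12/5, |G|=-2/5
  updated: d(DG,E)=87/2, d(DG,F)=67/2, d(DG,M)=69/2, d(DG,N)=19, d(DG,O)=81/2
2. join E+N (d=24, Q=-453/2) ⇒ EN; edges |E|=313/16, |N|=71/16
  updated: d(DG,EN)=77/4, d(EN,F)=57/2, d(EN,M)=25, d(EN,O)=33/2
3. join DG+EN (d=77/4, Q=-637/4) ⇒ DEGN; edges |DG|=385/24, |EN|=77/24
  updated: d(DEGN,F)=171/8, d(DEGN,M)=161/8, d(DEGN,O)=151/8
4. join DEGN+O (d=151/8, Q=-193/2) ⇒ DEGNO; edges |DEGN|=97/16, |O|=205/16
  updated: d(DEGNO,F)=59/4, d(DEGNO,M)=117/8
5. join DEGNO+F (d=59/4, Q=-451/8) ⇒ DEFGNO; edges |DEGNO|=19/16, |F|=217/16
  updated: d(DEFGNO,M)=215/16
6. join DEFGNO+M (d=215/16) ⇒ DEFGMNO; edges |DEFGNO|=215/32, |M|=215/32
final tree: (((((D:12/5,G:-2/5):385/24,(E:313/16,N:71/16):77/24):97/16,O:205/16):19/16,F:217/16):215/32,M:215/32)
total length: 1477/16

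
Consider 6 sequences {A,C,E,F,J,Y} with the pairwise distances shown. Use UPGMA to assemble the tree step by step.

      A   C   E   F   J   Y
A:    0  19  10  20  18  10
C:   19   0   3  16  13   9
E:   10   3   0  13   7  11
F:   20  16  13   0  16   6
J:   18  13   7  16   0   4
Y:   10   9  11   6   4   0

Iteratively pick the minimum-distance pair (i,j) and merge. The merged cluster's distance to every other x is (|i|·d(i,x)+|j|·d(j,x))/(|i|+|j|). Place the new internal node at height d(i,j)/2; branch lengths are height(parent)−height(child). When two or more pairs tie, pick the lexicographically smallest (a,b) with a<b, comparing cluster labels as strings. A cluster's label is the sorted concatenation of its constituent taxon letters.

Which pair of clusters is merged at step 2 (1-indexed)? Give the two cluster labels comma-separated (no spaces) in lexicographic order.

J,Y

1. join C+E (d=3) ⇒ CE; edges |C|=3/2, |E|=3/2
  updated: d(A,CE)=29/2, d(CE,F)=29/2, d(CE,J)=10, d(CE,Y)=10
2. join J+Y (d=4) ⇒ JY; edges |J|=2, |Y|=2
  updated: d(A,JY)=14, d(CE,JY)=10, d(F,JY)=11
3. join CE+JY (d=10) ⇒ CEJY; edges |CE|=7/2, |JY|=3
  updated: d(A,CEJY)=57/4, d(CEJY,F)=51/4
4. join CEJY+F (d=51/4) ⇒ CEFJY; edges |CEJY|=11/8, |F|=51/8
  updated: d(A,CEFJY)=77/5
5. join A+CEFJY (d=77/5) ⇒ ACEFJY; edges |A|=77/10, |CEFJY|=53/40
final tree: (A:77/10,(((C:3/2,E:3/2):7/2,(J:2,Y:2):3):11/8,F:51/8):53/40)
total length: 1211/40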